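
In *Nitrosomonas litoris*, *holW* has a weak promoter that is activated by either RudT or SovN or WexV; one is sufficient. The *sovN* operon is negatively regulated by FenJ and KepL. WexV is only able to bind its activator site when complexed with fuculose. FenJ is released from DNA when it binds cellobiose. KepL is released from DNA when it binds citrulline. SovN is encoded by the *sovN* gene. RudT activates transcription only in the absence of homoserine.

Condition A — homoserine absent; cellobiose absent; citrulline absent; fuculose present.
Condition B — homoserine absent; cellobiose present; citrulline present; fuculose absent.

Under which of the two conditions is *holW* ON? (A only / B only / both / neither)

Condition A:
Homoserine is absent, so RudT is active.
Cellobiose is absent, so FenJ is active.
Citrulline is absent, so KepL is active.
With repressor FenJ bound, *sovN* is not transcribed.
So SovN is not produced.
Fuculose is present, so WexV is active.
Activator RudT is present, so *holW* is transcribed.
→ *holW* is ON in A.
Condition B:
Homoserine is absent, so RudT is active.
Cellobiose is present, so FenJ is inactive.
Citrulline is present, so KepL is inactive.
With no repressor bound, *sovN* is transcribed.
So SovN is produced and active.
Fuculose is absent, so WexV is inactive.
Activator RudT is present, so *holW* is transcribed.
→ *holW* is ON in B.

both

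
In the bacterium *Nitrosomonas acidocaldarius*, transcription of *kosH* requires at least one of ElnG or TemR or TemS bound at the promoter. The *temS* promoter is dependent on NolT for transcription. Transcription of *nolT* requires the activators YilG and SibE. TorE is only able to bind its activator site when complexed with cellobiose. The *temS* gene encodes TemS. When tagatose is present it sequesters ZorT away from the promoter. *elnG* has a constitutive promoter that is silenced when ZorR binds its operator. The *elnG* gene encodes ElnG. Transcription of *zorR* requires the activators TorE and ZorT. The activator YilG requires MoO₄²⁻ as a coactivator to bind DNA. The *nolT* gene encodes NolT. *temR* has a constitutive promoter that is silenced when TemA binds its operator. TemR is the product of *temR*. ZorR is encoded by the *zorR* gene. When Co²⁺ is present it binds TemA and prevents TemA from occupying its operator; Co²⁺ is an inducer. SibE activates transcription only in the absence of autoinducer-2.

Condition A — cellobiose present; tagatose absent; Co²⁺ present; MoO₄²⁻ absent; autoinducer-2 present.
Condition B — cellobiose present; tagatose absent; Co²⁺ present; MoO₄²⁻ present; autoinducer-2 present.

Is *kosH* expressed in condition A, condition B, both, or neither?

Condition A:
Cellobiose is present, so TorE is active.
Tagatose is absent, so ZorT is active.
No repressor is bound and TorE and ZorT are active, so *zorR* is transcribed.
So ZorR is produced and active.
With repressor ZorR bound, *elnG* is not transcribed.
So ElnG is not produced.
Co²⁺ is present, so TemA is inactive.
With no repressor bound, *temR* is transcribed.
So TemR is produced and active.
MoO₄²⁻ is absent, so YilG is inactive.
Autoinducer-2 is present, so SibE is inactive.
Required activator YilG is absent, so *nolT* is not transcribed.
So NolT is not produced.
Required activator NolT is absent, so *temS* is not transcribed.
So TemS is not produced.
Activator TemR is present, so *kosH* is transcribed.
→ *kosH* is ON in A.
Condition B:
Cellobiose is present, so TorE is active.
Tagatose is absent, so ZorT is active.
No repressor is bound and TorE and ZorT are active, so *zorR* is transcribed.
So ZorR is produced and active.
With repressor ZorR bound, *elnG* is not transcribed.
So ElnG is not produced.
Co²⁺ is present, so TemA is inactive.
With no repressor bound, *temR* is transcribed.
So TemR is produced and active.
MoO₄²⁻ is present, so YilG is active.
Autoinducer-2 is present, so SibE is inactive.
Required activator SibE is absent, so *nolT* is not transcribed.
So NolT is not produced.
Required activator NolT is absent, so *temS* is not transcribed.
So TemS is not produced.
Activator TemR is present, so *kosH* is transcribed.
→ *kosH* is ON in B.

both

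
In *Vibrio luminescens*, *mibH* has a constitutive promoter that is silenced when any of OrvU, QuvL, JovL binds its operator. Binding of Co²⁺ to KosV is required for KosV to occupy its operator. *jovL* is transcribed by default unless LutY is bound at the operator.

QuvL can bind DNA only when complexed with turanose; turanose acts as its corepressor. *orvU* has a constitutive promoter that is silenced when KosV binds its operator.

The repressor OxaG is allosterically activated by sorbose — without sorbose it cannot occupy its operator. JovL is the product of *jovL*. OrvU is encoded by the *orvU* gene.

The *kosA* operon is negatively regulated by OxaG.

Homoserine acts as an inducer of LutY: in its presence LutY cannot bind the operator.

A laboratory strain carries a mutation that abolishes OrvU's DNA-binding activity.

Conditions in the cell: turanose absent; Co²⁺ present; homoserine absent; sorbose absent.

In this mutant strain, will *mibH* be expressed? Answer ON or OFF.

ON

OrvU is non-functional in this strain, so it has no effect.
Turanose is absent, so QuvL is inactive.
Homoserine is absent, so LutY is active.
With repressor LutY bound, *jovL* is not transcribed.
So JovL is not produced.
With no repressor bound, *mibH* is transcribed.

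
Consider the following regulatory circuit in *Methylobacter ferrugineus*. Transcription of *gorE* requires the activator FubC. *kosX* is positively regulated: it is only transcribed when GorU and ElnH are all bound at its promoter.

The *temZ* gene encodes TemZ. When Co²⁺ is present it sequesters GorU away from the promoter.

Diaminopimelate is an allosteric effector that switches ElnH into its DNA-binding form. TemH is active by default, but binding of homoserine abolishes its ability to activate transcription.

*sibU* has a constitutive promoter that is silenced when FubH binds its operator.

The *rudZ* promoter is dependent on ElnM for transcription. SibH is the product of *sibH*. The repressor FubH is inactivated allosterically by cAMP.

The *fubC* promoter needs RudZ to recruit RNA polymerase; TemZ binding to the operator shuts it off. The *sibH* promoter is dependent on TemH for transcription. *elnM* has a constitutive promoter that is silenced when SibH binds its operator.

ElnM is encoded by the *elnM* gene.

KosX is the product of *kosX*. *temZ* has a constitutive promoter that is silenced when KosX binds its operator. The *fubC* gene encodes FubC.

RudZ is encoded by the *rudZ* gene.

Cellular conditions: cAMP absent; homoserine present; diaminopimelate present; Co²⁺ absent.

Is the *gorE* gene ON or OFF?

ON

Homoserine is present, so TemH is inactive.
Required activator TemH is absent, so *sibH* is not transcribed.
So SibH is not produced.
With no repressor bound, *elnM* is transcribed.
So ElnM is produced and active.
No repressor is bound and ElnM is active, so *rudZ* is transcribed.
So RudZ is produced and active.
Co²⁺ is absent, so GorU is active.
Diaminopimelate is present, so ElnH is active.
No repressor is bound and GorU and ElnH are active, so *kosX* is transcribed.
So KosX is produced and active.
With repressor KosX bound, *temZ* is not transcribed.
So TemZ is not produced.
No repressor is bound and RudZ is active, so *fubC* is transcribed.
So FubC is produced and active.
No repressor is bound and FubC is active, so *gorE* is transcribed.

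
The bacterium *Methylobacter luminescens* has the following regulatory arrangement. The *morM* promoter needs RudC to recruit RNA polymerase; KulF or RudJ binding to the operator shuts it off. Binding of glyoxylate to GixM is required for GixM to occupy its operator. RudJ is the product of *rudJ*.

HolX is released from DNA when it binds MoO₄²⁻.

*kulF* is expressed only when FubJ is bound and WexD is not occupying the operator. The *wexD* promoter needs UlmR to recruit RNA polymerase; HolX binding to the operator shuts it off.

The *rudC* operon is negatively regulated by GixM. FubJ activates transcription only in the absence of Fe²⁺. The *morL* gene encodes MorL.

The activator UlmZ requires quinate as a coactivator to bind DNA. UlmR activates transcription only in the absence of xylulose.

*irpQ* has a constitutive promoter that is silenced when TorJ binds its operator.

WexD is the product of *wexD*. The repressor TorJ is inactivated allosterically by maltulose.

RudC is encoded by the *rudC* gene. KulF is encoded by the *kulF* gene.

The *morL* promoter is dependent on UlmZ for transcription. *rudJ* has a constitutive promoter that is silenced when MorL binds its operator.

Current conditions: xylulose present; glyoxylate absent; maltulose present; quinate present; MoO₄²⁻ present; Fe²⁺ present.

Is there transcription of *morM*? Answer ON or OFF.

Fe²⁺ is present, so FubJ is inactive.
Xylulose is present, so UlmR is inactive.
MoO₄²⁻ is present, so HolX is inactive.
Required activator UlmR is absent, so *wexD* is not transcribed.
So WexD is not produced.
Required activator FubJ is absent, so *kulF* is not transcribed.
So KulF is not produced.
Quinate is present, so UlmZ is active.
No repressor is bound and UlmZ is active, so *morL* is transcribed.
So MorL is produced and active.
With repressor MorL bound, *rudJ* is not transcribed.
So RudJ is not produced.
Glyoxylate is absent, so GixM is inactive.
With no repressor bound, *rudC* is transcribed.
So RudC is produced and active.
No repressor is bound and RudC is active, so *morM* is transcribed.

ON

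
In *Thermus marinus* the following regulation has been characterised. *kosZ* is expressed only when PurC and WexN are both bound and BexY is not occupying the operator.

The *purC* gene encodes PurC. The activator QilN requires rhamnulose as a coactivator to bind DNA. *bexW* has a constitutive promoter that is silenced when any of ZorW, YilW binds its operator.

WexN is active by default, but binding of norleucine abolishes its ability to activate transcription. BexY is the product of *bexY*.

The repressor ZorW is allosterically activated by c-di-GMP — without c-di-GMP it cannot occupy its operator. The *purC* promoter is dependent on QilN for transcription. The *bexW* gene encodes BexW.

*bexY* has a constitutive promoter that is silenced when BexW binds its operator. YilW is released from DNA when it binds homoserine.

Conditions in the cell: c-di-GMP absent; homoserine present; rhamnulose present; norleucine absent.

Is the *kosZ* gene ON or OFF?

c-di-GMP is absent, so ZorW is inactive.
Homoserine is present, so YilW is inactive.
With no repressor bound, *bexW* is transcribed.
So BexW is produced and active.
With repressor BexW bound, *bexY* is not transcribed.
So BexY is not produced.
Rhamnulose is present, so QilN is active.
No repressor is bound and QilN is active, so *purC* is transcribed.
So PurC is produced and active.
Norleucine is absent, so WexN is active.
No repressor is bound and PurC and WexN are active, so *kosZ* is transcribed.

ON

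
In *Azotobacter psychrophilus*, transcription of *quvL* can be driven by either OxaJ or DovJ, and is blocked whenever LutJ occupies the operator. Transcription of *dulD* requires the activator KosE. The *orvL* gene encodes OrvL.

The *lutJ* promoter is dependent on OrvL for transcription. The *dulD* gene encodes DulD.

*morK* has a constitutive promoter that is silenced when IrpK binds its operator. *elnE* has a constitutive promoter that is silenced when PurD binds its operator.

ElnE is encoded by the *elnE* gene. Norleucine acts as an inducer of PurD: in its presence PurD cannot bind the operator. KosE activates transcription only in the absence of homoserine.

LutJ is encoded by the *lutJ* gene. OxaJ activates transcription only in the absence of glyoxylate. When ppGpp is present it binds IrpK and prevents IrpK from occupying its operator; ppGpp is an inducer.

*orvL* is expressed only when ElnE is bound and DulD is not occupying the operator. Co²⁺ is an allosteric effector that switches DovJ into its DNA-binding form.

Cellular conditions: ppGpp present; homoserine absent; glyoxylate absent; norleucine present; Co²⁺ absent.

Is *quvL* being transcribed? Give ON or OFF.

ON

Glyoxylate is absent, so OxaJ is active.
Co²⁺ is absent, so DovJ is inactive.
Norleucine is present, so PurD is inactive.
With no repressor bound, *elnE* is transcribed.
So ElnE is produced and active.
Homoserine is absent, so KosE is active.
No repressor is bound and KosE is active, so *dulD* is transcribed.
So DulD is produced and active.
With repressor DulD bound, *orvL* is not transcribed.
So OrvL is not produced.
Required activator OrvL is absent, so *lutJ* is not transcribed.
So LutJ is not produced.
Activator OxaJ is present, so *quvL* is transcribed.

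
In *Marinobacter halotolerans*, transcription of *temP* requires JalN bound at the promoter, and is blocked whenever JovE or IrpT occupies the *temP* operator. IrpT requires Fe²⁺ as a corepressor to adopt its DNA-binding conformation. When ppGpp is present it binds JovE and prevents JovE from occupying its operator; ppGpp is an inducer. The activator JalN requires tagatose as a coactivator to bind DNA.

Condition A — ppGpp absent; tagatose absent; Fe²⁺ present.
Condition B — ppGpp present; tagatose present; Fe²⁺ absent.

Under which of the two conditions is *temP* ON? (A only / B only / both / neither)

Condition A:
ppGpp is absent, so JovE is active.
Tagatose is absent, so JalN is inactive.
Fe²⁺ is present, so IrpT is active.
With repressor JovE bound, *temP* is not transcribed.
→ *temP* is OFF in A.
Condition B:
ppGpp is present, so JovE is inactive.
Tagatose is present, so JalN is active.
Fe²⁺ is absent, so IrpT is inactive.
No repressor is bound and JalN is active, so *temP* is transcribed.
→ *temP* is ON in B.

B only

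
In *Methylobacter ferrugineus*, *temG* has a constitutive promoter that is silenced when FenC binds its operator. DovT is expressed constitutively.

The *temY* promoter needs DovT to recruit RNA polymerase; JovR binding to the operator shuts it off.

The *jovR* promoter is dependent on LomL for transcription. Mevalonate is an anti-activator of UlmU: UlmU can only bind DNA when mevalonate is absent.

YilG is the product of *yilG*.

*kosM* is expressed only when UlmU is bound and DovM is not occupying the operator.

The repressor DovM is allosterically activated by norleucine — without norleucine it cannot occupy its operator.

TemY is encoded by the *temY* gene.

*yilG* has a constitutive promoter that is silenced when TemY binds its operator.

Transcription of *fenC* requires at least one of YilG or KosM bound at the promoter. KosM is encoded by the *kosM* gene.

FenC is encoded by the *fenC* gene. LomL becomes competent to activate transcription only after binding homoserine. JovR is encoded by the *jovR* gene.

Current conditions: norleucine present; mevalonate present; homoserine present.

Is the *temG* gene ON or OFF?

OFF

Homoserine is present, so LomL is active.
No repressor is bound and LomL is active, so *jovR* is transcribed.
So JovR is produced and active.
DovT is produced constitutively and is active.
With repressor JovR bound, *temY* is not transcribed.
So TemY is not produced.
With no repressor bound, *yilG* is transcribed.
So YilG is produced and active.
Norleucine is present, so DovM is active.
Mevalonate is present, so UlmU is inactive.
With repressor DovM bound, *kosM* is not transcribed.
So KosM is not produced.
Activator YilG is present, so *fenC* is transcribed.
So FenC is produced and active.
With repressor FenC bound, *temG* is not transcribed.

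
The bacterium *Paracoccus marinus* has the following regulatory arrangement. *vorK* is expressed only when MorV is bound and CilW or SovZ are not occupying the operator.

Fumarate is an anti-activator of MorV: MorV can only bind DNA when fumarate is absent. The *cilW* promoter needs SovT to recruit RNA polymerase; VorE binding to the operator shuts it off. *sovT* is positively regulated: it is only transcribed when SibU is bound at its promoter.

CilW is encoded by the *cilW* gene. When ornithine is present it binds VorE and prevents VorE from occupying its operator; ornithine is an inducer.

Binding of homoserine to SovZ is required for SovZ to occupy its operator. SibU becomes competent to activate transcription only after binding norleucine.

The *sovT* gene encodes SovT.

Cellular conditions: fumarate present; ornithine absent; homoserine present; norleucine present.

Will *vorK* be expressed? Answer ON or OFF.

OFF

Ornithine is absent, so VorE is active.
Norleucine is present, so SibU is active.
No repressor is bound and SibU is active, so *sovT* is transcribed.
So SovT is produced and active.
With repressor VorE bound, *cilW* is not transcribed.
So CilW is not produced.
Homoserine is present, so SovZ is active.
Fumarate is present, so MorV is inactive.
With repressor SovZ bound, *vorK* is not transcribed.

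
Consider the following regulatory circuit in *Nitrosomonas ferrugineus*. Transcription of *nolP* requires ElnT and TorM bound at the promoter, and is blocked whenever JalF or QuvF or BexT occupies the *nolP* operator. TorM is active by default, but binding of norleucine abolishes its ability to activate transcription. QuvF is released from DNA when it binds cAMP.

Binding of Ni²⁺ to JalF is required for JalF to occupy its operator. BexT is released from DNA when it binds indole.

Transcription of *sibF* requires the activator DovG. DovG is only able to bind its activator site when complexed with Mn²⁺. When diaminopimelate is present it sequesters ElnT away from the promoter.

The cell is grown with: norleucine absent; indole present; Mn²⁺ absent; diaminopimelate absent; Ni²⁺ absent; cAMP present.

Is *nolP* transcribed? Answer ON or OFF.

ON

Diaminopimelate is absent, so ElnT is active.
Ni²⁺ is absent, so JalF is inactive.
Norleucine is absent, so TorM is active.
cAMP is present, so QuvF is inactive.
Indole is present, so BexT is inactive.
No repressor is bound and ElnT and TorM are active, so *nolP* is transcribed.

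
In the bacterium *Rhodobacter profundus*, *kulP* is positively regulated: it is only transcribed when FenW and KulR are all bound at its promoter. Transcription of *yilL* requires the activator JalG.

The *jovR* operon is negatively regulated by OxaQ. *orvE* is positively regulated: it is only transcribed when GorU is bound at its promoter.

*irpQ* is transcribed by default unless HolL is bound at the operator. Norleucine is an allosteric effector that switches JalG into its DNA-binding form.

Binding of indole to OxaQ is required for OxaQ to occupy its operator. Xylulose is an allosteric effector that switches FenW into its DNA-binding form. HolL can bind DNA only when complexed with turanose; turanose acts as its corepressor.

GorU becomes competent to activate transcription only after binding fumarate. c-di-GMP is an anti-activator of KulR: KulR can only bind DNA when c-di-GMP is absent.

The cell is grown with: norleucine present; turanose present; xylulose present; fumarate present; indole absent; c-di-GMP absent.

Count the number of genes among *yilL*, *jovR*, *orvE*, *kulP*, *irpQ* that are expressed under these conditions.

4

Norleucine is present, so JalG is active.
No repressor is bound and JalG is active, so *yilL* is transcribed.
→ *yilL* is ON.
Indole is absent, so OxaQ is inactive.
With no repressor bound, *jovR* is transcribed.
→ *jovR* is ON.
Fumarate is present, so GorU is active.
No repressor is bound and GorU is active, so *orvE* is transcribed.
→ *orvE* is ON.
Xylulose is present, so FenW is active.
c-di-GMP is absent, so KulR is active.
No repressor is bound and FenW and KulR are active, so *kulP* is transcribed.
→ *kulP* is ON.
Turanose is present, so HolL is active.
With repressor HolL bound, *irpQ* is not transcribed.
→ *irpQ* is OFF.
4 of the 5 genes are transcribed.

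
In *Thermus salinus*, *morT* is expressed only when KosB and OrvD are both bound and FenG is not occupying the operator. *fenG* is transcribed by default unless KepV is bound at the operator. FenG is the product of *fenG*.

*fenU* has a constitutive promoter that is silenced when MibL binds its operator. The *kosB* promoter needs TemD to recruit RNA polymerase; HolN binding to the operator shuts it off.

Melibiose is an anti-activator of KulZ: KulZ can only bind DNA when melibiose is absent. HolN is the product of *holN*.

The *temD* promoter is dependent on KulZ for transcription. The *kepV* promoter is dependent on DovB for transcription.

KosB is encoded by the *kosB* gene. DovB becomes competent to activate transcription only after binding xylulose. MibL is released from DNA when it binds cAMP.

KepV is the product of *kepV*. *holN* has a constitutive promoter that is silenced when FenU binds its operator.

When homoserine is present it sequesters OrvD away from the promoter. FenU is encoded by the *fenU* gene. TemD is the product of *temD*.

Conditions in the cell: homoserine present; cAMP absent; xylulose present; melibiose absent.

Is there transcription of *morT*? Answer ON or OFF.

OFF

Melibiose is absent, so KulZ is active.
No repressor is bound and KulZ is active, so *temD* is transcribed.
So TemD is produced and active.
cAMP is absent, so MibL is active.
With repressor MibL bound, *fenU* is not transcribed.
So FenU is not produced.
With no repressor bound, *holN* is transcribed.
So HolN is produced and active.
With repressor HolN bound, *kosB* is not transcribed.
So KosB is not produced.
Xylulose is present, so DovB is active.
No repressor is bound and DovB is active, so *kepV* is transcribed.
So KepV is produced and active.
With repressor KepV bound, *fenG* is not transcribed.
So FenG is not produced.
Homoserine is present, so OrvD is inactive.
Required activator KosB is absent, so *morT* is not transcribed.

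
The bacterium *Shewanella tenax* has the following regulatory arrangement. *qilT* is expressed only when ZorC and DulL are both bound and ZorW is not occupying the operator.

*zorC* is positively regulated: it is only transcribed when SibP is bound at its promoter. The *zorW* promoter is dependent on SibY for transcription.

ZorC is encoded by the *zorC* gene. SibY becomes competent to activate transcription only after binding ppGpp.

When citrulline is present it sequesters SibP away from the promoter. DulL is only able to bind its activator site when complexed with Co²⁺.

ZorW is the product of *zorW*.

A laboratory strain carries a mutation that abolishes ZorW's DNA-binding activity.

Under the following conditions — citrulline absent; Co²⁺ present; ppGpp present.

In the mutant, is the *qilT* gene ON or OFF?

ON

Citrulline is absent, so SibP is active.
No repressor is bound and SibP is active, so *zorC* is transcribed.
So ZorC is produced and active.
Co²⁺ is present, so DulL is active.
ZorW is non-functional in this strain, so it has no effect.
No repressor is bound and ZorC and DulL are active, so *qilT* is transcribed.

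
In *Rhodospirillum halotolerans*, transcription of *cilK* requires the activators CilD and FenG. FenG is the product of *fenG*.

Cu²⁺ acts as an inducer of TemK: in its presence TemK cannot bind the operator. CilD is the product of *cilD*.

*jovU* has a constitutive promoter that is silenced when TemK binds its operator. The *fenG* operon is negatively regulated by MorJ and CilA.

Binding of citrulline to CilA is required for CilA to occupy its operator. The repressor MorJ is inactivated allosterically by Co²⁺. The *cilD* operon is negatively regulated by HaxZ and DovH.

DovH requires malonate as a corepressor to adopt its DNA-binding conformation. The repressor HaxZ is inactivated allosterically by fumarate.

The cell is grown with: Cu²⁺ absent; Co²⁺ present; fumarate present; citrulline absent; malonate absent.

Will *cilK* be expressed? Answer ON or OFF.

ON

Fumarate is present, so HaxZ is inactive.
Malonate is absent, so DovH is inactive.
With no repressor bound, *cilD* is transcribed.
So CilD is produced and active.
Co²⁺ is present, so MorJ is inactive.
Citrulline is absent, so CilA is inactive.
With no repressor bound, *fenG* is transcribed.
So FenG is produced and active.
No repressor is bound and CilD and FenG are active, so *cilK* is transcribed.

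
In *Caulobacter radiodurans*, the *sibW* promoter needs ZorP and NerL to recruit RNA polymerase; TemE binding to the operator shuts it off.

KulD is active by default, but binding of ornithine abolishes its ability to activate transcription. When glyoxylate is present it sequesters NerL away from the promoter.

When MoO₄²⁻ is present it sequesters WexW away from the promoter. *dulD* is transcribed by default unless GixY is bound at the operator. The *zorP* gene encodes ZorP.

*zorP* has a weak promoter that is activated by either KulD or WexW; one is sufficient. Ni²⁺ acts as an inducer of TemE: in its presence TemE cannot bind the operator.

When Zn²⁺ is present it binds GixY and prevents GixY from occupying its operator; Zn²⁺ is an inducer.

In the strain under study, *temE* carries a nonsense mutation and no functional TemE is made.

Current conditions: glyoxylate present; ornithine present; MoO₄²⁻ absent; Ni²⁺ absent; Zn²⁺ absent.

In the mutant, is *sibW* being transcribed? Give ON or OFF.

Ornithine is present, so KulD is inactive.
MoO₄²⁻ is absent, so WexW is active.
Activator WexW is present, so *zorP* is transcribed.
So ZorP is produced and active.
TemE is non-functional in this strain, so it has no effect.
Glyoxylate is present, so NerL is inactive.
Required activator NerL is absent, so *sibW* is not transcribed.

OFF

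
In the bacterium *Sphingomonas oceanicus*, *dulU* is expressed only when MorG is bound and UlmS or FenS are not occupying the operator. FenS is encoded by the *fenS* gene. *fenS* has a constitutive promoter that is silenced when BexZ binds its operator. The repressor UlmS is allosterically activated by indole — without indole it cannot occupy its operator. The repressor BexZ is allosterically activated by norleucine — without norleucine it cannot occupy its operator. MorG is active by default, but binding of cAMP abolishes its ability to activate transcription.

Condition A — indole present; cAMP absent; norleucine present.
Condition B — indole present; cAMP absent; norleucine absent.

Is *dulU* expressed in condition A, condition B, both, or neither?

Condition A:
Indole is present, so UlmS is active.
cAMP is absent, so MorG is active.
Norleucine is present, so BexZ is active.
With repressor BexZ bound, *fenS* is not transcribed.
So FenS is not produced.
With repressor UlmS bound, *dulU* is not transcribed.
→ *dulU* is OFF in A.
Condition B:
Indole is present, so UlmS is active.
cAMP is absent, so MorG is active.
Norleucine is absent, so BexZ is inactive.
With no repressor bound, *fenS* is transcribed.
So FenS is produced and active.
With repressor UlmS bound, *dulU* is not transcribed.
→ *dulU* is OFF in B.

neither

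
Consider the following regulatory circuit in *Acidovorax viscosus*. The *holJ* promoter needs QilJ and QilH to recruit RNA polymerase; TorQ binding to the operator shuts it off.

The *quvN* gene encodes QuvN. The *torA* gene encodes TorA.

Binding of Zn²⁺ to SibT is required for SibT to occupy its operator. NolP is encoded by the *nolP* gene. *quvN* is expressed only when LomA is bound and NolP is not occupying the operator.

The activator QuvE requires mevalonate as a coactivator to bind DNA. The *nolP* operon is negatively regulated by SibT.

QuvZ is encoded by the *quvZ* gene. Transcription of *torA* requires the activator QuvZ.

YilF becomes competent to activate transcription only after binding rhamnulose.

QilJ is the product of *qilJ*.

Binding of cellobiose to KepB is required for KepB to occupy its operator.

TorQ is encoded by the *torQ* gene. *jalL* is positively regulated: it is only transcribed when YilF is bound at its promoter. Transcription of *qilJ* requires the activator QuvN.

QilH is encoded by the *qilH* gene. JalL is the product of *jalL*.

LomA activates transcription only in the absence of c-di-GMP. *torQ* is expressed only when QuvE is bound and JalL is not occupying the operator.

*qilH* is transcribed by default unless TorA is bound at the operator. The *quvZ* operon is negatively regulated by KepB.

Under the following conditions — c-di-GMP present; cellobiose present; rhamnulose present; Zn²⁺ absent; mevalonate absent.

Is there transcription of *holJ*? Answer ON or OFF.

Zn²⁺ is absent, so SibT is inactive.
With no repressor bound, *nolP* is transcribed.
So NolP is produced and active.
c-di-GMP is present, so LomA is inactive.
With repressor NolP bound, *quvN* is not transcribed.
So QuvN is not produced.
Required activator QuvN is absent, so *qilJ* is not transcribed.
So QilJ is not produced.
Cellobiose is present, so KepB is active.
With repressor KepB bound, *quvZ* is not transcribed.
So QuvZ is not produced.
Required activator QuvZ is absent, so *torA* is not transcribed.
So TorA is not produced.
With no repressor bound, *qilH* is transcribed.
So QilH is produced and active.
Mevalonate is absent, so QuvE is inactive.
Rhamnulose is present, so YilF is active.
No repressor is bound and YilF is active, so *jalL* is transcribed.
So JalL is produced and active.
With repressor JalL bound, *torQ* is not transcribed.
So TorQ is not produced.
Required activator QilJ is absent, so *holJ* is not transcribed.

OFF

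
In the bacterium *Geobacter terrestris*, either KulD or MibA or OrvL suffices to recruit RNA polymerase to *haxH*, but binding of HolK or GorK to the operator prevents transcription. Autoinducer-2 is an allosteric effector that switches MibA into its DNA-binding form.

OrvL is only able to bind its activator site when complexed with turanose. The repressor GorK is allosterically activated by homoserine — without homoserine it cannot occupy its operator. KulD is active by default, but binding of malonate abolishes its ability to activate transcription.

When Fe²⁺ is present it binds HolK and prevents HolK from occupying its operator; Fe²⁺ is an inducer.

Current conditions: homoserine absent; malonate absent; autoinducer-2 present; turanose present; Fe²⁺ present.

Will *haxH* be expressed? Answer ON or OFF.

ON

Fe²⁺ is present, so HolK is inactive.
Malonate is absent, so KulD is active.
Homoserine is absent, so GorK is inactive.
Autoinducer-2 is present, so MibA is active.
Turanose is present, so OrvL is active.
Activator KulD is present, so *haxH* is transcribed.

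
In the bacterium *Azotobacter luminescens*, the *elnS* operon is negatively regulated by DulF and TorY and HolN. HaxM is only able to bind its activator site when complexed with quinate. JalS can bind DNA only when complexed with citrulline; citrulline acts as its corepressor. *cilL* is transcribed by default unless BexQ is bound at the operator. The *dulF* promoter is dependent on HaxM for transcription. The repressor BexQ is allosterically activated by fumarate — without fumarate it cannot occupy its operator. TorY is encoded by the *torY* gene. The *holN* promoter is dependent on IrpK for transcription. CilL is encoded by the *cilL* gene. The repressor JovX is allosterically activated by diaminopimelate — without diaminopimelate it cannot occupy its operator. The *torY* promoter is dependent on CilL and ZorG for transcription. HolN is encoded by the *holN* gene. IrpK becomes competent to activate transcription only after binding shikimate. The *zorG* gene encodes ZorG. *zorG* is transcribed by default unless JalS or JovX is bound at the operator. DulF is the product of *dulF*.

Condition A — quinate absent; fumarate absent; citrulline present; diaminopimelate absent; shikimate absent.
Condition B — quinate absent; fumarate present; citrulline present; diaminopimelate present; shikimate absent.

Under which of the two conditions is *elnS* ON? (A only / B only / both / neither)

both

Condition A:
Quinate is absent, so HaxM is inactive.
Required activator HaxM is absent, so *dulF* is not transcribed.
So DulF is not produced.
Fumarate is absent, so BexQ is inactive.
With no repressor bound, *cilL* is transcribed.
So CilL is produced and active.
Citrulline is present, so JalS is active.
Diaminopimelate is absent, so JovX is inactive.
With repressor JalS bound, *zorG* is not transcribed.
So ZorG is not produced.
Required activator ZorG is absent, so *torY* is not transcribed.
So TorY is not produced.
Shikimate is absent, so IrpK is inactive.
Required activator IrpK is absent, so *holN* is not transcribed.
So HolN is not produced.
With no repressor bound, *elnS* is transcribed.
→ *elnS* is ON in A.
Condition B:
Quinate is absent, so HaxM is inactive.
Required activator HaxM is absent, so *dulF* is not transcribed.
So DulF is not produced.
Fumarate is present, so BexQ is active.
With repressor BexQ bound, *cilL* is not transcribed.
So CilL is not produced.
Citrulline is present, so JalS is active.
Diaminopimelate is present, so JovX is active.
With repressor JalS bound, *zorG* is not transcribed.
So ZorG is not produced.
Required activator CilL is absent, so *torY* is not transcribed.
So TorY is not produced.
Shikimate is absent, so IrpK is inactive.
Required activator IrpK is absent, so *holN* is not transcribed.
So HolN is not produced.
With no repressor bound, *elnS* is transcribed.
→ *elnS* is ON in B.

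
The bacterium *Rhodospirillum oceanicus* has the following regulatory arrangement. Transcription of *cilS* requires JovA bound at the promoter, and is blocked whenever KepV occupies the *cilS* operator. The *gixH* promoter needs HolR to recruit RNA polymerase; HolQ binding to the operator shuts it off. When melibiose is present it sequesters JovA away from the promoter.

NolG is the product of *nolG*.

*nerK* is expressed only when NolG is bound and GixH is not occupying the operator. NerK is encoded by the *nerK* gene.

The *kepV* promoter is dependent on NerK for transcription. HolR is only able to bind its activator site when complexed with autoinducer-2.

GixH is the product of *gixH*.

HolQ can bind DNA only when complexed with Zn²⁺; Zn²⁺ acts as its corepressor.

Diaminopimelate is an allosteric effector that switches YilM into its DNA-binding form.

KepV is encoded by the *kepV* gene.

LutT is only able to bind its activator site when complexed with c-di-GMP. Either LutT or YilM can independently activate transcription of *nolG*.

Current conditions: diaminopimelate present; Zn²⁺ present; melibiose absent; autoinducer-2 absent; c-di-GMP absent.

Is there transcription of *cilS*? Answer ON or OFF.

OFF

c-di-GMP is absent, so LutT is inactive.
Diaminopimelate is present, so YilM is active.
Activator YilM is present, so *nolG* is transcribed.
So NolG is produced and active.
Zn²⁺ is present, so HolQ is active.
Autoinducer-2 is absent, so HolR is inactive.
With repressor HolQ bound, *gixH* is not transcribed.
So GixH is not produced.
No repressor is bound and NolG is active, so *nerK* is transcribed.
So NerK is produced and active.
No repressor is bound and NerK is active, so *kepV* is transcribed.
So KepV is produced and active.
Melibiose is absent, so JovA is active.
With repressor KepV bound, *cilS* is not transcribed.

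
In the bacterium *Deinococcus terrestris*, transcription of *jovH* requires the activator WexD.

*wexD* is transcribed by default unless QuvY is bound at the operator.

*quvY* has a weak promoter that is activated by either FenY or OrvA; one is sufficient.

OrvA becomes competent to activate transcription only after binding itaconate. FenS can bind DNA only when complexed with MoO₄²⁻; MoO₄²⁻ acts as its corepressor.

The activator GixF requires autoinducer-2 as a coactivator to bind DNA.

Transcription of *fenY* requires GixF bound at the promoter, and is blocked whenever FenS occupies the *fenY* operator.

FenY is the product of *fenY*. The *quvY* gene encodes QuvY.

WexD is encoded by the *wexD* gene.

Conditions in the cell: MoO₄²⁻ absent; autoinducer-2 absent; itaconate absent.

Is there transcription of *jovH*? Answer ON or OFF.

Autoinducer-2 is absent, so GixF is inactive.
MoO₄²⁻ is absent, so FenS is inactive.
Required activator GixF is absent, so *fenY* is not transcribed.
So FenY is not produced.
Itaconate is absent, so OrvA is inactive.
No activator is available at the *quvY* promoter, so *quvY* is not transcribed.
So QuvY is not produced.
With no repressor bound, *wexD* is transcribed.
So WexD is produced and active.
No repressor is bound and WexD is active, so *jovH* is transcribed.

ON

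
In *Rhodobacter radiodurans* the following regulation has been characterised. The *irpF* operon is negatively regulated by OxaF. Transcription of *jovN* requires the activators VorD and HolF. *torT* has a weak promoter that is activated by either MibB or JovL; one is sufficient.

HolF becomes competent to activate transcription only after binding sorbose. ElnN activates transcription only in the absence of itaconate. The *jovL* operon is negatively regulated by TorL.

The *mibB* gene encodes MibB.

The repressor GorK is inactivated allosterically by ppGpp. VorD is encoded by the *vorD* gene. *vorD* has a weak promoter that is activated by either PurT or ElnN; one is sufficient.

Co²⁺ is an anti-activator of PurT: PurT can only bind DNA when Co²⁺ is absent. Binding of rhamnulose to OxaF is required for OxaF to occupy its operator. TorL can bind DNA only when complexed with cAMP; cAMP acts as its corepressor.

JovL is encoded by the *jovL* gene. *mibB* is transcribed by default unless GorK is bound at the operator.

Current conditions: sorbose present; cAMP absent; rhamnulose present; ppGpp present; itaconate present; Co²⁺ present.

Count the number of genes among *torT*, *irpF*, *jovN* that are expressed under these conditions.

1

ppGpp is present, so GorK is inactive.
With no repressor bound, *mibB* is transcribed.
So MibB is produced and active.
cAMP is absent, so TorL is inactive.
With no repressor bound, *jovL* is transcribed.
So JovL is produced and active.
Activator MibB is present, so *torT* is transcribed.
→ *torT* is ON.
Rhamnulose is present, so OxaF is active.
With repressor OxaF bound, *irpF* is not transcribed.
→ *irpF* is OFF.
Co²⁺ is present, so PurT is inactive.
Itaconate is present, so ElnN is inactive.
No activator is available at the *vorD* promoter, so *vorD* is not transcribed.
So VorD is not produced.
Sorbose is present, so HolF is active.
Required activator VorD is absent, so *jovN* is not transcribed.
→ *jovN* is OFF.
1 of the 3 genes is transcribed.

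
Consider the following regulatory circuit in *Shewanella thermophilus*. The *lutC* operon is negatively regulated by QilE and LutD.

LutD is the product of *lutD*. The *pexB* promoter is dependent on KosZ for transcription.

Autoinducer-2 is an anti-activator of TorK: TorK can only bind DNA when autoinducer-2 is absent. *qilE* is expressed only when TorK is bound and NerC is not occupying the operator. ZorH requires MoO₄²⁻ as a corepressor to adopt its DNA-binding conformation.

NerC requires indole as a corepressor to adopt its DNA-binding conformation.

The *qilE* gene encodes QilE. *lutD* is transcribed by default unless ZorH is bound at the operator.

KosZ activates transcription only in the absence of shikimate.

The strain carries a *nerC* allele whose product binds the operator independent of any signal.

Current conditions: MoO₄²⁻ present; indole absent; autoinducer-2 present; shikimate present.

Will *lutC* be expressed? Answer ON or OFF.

ON

NerC is constitutively active in this strain.
Autoinducer-2 is present, so TorK is inactive.
With repressor NerC bound, *qilE* is not transcribed.
So QilE is not produced.
MoO₄²⁻ is present, so ZorH is active.
With repressor ZorH bound, *lutD* is not transcribed.
So LutD is not produced.
With no repressor bound, *lutC* is transcribed.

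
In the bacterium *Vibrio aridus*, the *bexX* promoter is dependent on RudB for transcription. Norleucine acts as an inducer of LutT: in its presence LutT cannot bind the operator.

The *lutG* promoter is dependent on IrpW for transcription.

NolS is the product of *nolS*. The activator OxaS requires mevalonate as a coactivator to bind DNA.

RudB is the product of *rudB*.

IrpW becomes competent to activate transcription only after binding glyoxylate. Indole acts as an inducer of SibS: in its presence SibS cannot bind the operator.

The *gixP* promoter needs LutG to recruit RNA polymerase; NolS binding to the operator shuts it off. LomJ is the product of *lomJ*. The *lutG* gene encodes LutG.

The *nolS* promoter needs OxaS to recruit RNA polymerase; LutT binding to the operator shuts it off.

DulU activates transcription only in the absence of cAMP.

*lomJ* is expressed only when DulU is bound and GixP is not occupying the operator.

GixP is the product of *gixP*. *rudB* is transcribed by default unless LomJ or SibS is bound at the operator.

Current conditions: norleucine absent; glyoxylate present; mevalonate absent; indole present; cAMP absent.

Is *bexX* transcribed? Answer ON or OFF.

ON

Glyoxylate is present, so IrpW is active.
No repressor is bound and IrpW is active, so *lutG* is transcribed.
So LutG is produced and active.
Norleucine is absent, so LutT is active.
Mevalonate is absent, so OxaS is inactive.
With repressor LutT bound, *nolS* is not transcribed.
So NolS is not produced.
No repressor is bound and LutG is active, so *gixP* is transcribed.
So GixP is produced and active.
cAMP is absent, so DulU is active.
With repressor GixP bound, *lomJ* is not transcribed.
So LomJ is not produced.
Indole is present, so SibS is inactive.
With no repressor bound, *rudB* is transcribed.
So RudB is produced and active.
No repressor is bound and RudB is active, so *bexX* is transcribed.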